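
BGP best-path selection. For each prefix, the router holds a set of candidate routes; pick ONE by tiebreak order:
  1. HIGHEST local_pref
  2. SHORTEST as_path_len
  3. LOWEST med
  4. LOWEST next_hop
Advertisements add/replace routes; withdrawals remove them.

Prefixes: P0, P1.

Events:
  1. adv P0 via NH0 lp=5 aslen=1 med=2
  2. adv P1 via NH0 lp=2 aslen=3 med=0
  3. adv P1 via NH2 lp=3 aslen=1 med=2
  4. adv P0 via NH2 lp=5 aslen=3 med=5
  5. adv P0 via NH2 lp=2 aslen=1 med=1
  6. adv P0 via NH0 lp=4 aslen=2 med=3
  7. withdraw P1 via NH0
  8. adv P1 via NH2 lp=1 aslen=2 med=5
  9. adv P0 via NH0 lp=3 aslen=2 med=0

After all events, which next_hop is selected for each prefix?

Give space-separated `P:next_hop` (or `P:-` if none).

Op 1: best P0=NH0 P1=-
Op 2: best P0=NH0 P1=NH0
Op 3: best P0=NH0 P1=NH2
Op 4: best P0=NH0 P1=NH2
Op 5: best P0=NH0 P1=NH2
Op 6: best P0=NH0 P1=NH2
Op 7: best P0=NH0 P1=NH2
Op 8: best P0=NH0 P1=NH2
Op 9: best P0=NH0 P1=NH2

Answer: P0:NH0 P1:NH2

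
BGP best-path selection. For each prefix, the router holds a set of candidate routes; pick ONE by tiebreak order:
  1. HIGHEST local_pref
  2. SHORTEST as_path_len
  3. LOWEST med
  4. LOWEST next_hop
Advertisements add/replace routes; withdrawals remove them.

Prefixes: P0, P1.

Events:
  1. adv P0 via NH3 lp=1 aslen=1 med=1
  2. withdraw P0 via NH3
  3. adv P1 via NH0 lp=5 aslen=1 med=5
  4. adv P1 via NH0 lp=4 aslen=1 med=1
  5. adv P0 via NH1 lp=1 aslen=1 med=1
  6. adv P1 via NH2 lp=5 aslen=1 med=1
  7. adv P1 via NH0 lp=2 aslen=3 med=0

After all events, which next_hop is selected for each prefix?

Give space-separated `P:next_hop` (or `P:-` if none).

Op 1: best P0=NH3 P1=-
Op 2: best P0=- P1=-
Op 3: best P0=- P1=NH0
Op 4: best P0=- P1=NH0
Op 5: best P0=NH1 P1=NH0
Op 6: best P0=NH1 P1=NH2
Op 7: best P0=NH1 P1=NH2

Answer: P0:NH1 P1:NH2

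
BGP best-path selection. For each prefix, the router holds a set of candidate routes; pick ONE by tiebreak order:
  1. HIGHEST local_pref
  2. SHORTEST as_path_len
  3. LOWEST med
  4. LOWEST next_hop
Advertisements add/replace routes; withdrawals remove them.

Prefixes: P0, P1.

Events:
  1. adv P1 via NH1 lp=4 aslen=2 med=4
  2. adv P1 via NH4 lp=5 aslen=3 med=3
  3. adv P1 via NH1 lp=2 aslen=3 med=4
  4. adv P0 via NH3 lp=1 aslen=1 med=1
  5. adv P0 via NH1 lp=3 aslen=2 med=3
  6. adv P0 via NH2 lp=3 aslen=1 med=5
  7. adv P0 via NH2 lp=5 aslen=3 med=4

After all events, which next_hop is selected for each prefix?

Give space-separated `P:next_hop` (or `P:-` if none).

Op 1: best P0=- P1=NH1
Op 2: best P0=- P1=NH4
Op 3: best P0=- P1=NH4
Op 4: best P0=NH3 P1=NH4
Op 5: best P0=NH1 P1=NH4
Op 6: best P0=NH2 P1=NH4
Op 7: best P0=NH2 P1=NH4

Answer: P0:NH2 P1:NH4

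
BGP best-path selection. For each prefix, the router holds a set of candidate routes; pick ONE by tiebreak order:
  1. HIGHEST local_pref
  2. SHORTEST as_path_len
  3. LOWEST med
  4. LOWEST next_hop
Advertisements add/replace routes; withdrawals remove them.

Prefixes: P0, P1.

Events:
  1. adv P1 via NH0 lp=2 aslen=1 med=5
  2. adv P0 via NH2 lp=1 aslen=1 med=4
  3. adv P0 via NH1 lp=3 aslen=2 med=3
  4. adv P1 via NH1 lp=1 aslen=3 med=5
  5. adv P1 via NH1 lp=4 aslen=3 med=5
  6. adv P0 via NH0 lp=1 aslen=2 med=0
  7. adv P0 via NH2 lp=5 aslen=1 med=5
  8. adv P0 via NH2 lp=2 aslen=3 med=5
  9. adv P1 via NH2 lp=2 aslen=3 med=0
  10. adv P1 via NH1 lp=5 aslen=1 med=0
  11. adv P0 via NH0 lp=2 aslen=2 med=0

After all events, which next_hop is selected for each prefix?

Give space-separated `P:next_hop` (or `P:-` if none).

Op 1: best P0=- P1=NH0
Op 2: best P0=NH2 P1=NH0
Op 3: best P0=NH1 P1=NH0
Op 4: best P0=NH1 P1=NH0
Op 5: best P0=NH1 P1=NH1
Op 6: best P0=NH1 P1=NH1
Op 7: best P0=NH2 P1=NH1
Op 8: best P0=NH1 P1=NH1
Op 9: best P0=NH1 P1=NH1
Op 10: best P0=NH1 P1=NH1
Op 11: best P0=NH1 P1=NH1

Answer: P0:NH1 P1:NH1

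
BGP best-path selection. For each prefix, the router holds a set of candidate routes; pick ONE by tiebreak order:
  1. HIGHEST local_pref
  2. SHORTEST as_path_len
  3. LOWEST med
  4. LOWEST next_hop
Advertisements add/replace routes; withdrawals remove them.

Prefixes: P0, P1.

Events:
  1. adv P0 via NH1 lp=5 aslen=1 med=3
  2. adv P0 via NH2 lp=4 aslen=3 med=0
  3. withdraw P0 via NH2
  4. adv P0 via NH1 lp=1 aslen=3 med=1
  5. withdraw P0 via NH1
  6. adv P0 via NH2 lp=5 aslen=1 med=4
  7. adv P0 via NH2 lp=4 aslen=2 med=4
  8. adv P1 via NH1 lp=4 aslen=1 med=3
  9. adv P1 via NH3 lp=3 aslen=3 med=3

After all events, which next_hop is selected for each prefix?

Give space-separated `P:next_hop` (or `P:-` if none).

Op 1: best P0=NH1 P1=-
Op 2: best P0=NH1 P1=-
Op 3: best P0=NH1 P1=-
Op 4: best P0=NH1 P1=-
Op 5: best P0=- P1=-
Op 6: best P0=NH2 P1=-
Op 7: best P0=NH2 P1=-
Op 8: best P0=NH2 P1=NH1
Op 9: best P0=NH2 P1=NH1

Answer: P0:NH2 P1:NH1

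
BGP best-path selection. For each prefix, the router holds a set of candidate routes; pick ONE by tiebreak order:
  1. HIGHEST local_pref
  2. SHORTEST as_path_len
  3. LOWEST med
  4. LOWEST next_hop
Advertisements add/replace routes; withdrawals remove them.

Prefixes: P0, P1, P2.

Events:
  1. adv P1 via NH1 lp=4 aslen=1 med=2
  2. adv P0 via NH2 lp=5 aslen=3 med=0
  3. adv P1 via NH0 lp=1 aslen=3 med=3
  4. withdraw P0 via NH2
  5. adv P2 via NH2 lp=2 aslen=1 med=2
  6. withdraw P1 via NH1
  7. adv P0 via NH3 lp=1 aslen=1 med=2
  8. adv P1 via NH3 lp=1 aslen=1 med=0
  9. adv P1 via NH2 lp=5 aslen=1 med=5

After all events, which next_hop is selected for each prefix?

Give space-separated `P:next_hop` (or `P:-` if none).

Answer: P0:NH3 P1:NH2 P2:NH2

Derivation:
Op 1: best P0=- P1=NH1 P2=-
Op 2: best P0=NH2 P1=NH1 P2=-
Op 3: best P0=NH2 P1=NH1 P2=-
Op 4: best P0=- P1=NH1 P2=-
Op 5: best P0=- P1=NH1 P2=NH2
Op 6: best P0=- P1=NH0 P2=NH2
Op 7: best P0=NH3 P1=NH0 P2=NH2
Op 8: best P0=NH3 P1=NH3 P2=NH2
Op 9: best P0=NH3 P1=NH2 P2=NH2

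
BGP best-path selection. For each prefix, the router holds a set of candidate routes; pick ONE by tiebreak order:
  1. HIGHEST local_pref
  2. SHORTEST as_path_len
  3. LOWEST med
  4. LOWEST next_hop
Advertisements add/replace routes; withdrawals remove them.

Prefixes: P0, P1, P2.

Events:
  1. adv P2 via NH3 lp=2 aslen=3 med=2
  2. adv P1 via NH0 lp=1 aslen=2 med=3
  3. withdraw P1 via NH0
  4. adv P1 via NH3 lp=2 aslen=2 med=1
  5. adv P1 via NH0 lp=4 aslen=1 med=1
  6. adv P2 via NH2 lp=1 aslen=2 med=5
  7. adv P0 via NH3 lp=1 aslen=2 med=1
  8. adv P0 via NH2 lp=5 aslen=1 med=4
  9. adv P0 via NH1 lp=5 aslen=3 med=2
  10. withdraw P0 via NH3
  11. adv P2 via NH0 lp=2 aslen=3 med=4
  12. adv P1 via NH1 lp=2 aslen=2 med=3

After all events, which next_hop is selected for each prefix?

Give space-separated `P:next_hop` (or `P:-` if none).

Op 1: best P0=- P1=- P2=NH3
Op 2: best P0=- P1=NH0 P2=NH3
Op 3: best P0=- P1=- P2=NH3
Op 4: best P0=- P1=NH3 P2=NH3
Op 5: best P0=- P1=NH0 P2=NH3
Op 6: best P0=- P1=NH0 P2=NH3
Op 7: best P0=NH3 P1=NH0 P2=NH3
Op 8: best P0=NH2 P1=NH0 P2=NH3
Op 9: best P0=NH2 P1=NH0 P2=NH3
Op 10: best P0=NH2 P1=NH0 P2=NH3
Op 11: best P0=NH2 P1=NH0 P2=NH3
Op 12: best P0=NH2 P1=NH0 P2=NH3

Answer: P0:NH2 P1:NH0 P2:NH3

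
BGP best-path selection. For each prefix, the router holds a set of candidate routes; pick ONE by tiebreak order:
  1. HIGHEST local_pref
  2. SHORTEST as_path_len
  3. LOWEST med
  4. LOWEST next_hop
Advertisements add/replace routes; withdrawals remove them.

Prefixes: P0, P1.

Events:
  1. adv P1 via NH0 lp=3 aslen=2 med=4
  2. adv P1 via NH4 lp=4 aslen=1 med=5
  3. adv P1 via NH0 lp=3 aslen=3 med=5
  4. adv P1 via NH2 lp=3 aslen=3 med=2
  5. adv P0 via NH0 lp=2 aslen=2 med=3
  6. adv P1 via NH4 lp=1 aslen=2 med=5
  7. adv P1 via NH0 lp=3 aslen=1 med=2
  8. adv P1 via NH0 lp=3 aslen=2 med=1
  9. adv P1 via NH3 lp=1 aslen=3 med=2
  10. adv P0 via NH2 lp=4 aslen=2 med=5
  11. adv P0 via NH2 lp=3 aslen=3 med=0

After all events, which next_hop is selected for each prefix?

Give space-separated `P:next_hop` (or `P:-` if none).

Op 1: best P0=- P1=NH0
Op 2: best P0=- P1=NH4
Op 3: best P0=- P1=NH4
Op 4: best P0=- P1=NH4
Op 5: best P0=NH0 P1=NH4
Op 6: best P0=NH0 P1=NH2
Op 7: best P0=NH0 P1=NH0
Op 8: best P0=NH0 P1=NH0
Op 9: best P0=NH0 P1=NH0
Op 10: best P0=NH2 P1=NH0
Op 11: best P0=NH2 P1=NH0

Answer: P0:NH2 P1:NH0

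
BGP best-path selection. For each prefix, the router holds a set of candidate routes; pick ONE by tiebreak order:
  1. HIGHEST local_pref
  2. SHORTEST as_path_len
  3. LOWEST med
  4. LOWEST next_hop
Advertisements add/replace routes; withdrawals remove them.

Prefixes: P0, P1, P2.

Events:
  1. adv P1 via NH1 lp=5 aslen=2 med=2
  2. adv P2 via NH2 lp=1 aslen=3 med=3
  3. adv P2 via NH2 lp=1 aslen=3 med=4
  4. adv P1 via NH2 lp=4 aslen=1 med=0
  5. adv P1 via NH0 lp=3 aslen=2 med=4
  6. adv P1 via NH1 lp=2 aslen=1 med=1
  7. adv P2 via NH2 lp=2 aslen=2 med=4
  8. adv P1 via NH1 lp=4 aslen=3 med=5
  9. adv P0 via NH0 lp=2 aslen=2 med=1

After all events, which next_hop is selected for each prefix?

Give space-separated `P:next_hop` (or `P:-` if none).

Answer: P0:NH0 P1:NH2 P2:NH2

Derivation:
Op 1: best P0=- P1=NH1 P2=-
Op 2: best P0=- P1=NH1 P2=NH2
Op 3: best P0=- P1=NH1 P2=NH2
Op 4: best P0=- P1=NH1 P2=NH2
Op 5: best P0=- P1=NH1 P2=NH2
Op 6: best P0=- P1=NH2 P2=NH2
Op 7: best P0=- P1=NH2 P2=NH2
Op 8: best P0=- P1=NH2 P2=NH2
Op 9: best P0=NH0 P1=NH2 P2=NH2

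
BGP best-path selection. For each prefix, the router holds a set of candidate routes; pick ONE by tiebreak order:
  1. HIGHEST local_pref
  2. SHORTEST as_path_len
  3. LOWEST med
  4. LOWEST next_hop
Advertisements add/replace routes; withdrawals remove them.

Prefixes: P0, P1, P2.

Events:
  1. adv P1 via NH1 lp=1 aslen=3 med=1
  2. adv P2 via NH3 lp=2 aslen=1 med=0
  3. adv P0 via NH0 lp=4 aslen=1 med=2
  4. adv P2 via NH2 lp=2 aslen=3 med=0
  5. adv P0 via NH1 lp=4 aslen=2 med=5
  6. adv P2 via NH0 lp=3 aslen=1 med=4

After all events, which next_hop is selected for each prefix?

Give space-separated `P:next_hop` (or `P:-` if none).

Answer: P0:NH0 P1:NH1 P2:NH0

Derivation:
Op 1: best P0=- P1=NH1 P2=-
Op 2: best P0=- P1=NH1 P2=NH3
Op 3: best P0=NH0 P1=NH1 P2=NH3
Op 4: best P0=NH0 P1=NH1 P2=NH3
Op 5: best P0=NH0 P1=NH1 P2=NH3
Op 6: best P0=NH0 P1=NH1 P2=NH0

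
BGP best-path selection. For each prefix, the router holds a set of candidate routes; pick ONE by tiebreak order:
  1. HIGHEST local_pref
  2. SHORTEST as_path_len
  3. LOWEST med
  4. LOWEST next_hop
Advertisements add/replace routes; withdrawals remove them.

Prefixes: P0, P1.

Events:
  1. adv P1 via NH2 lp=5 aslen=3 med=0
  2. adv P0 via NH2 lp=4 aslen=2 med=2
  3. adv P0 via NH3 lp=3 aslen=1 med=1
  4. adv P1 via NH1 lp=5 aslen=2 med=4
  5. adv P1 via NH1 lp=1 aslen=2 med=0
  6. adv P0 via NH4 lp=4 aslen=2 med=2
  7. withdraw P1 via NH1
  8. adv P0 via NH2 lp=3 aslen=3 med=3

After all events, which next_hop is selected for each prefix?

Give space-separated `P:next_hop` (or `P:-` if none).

Op 1: best P0=- P1=NH2
Op 2: best P0=NH2 P1=NH2
Op 3: best P0=NH2 P1=NH2
Op 4: best P0=NH2 P1=NH1
Op 5: best P0=NH2 P1=NH2
Op 6: best P0=NH2 P1=NH2
Op 7: best P0=NH2 P1=NH2
Op 8: best P0=NH4 P1=NH2

Answer: P0:NH4 P1:NH2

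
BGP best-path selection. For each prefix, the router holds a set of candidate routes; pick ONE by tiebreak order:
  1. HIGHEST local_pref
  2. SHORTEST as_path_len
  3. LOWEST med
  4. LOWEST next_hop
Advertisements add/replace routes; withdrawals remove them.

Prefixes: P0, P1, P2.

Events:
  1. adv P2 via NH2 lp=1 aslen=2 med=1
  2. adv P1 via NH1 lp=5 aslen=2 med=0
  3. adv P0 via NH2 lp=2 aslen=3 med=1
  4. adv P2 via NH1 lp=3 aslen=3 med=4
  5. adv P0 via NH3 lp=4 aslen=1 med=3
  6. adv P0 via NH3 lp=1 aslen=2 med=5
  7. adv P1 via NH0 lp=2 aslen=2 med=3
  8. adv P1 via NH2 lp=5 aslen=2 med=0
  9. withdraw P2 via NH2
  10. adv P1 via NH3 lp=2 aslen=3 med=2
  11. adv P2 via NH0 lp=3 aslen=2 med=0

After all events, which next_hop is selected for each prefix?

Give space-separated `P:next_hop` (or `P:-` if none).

Op 1: best P0=- P1=- P2=NH2
Op 2: best P0=- P1=NH1 P2=NH2
Op 3: best P0=NH2 P1=NH1 P2=NH2
Op 4: best P0=NH2 P1=NH1 P2=NH1
Op 5: best P0=NH3 P1=NH1 P2=NH1
Op 6: best P0=NH2 P1=NH1 P2=NH1
Op 7: best P0=NH2 P1=NH1 P2=NH1
Op 8: best P0=NH2 P1=NH1 P2=NH1
Op 9: best P0=NH2 P1=NH1 P2=NH1
Op 10: best P0=NH2 P1=NH1 P2=NH1
Op 11: best P0=NH2 P1=NH1 P2=NH0

Answer: P0:NH2 P1:NH1 P2:NH0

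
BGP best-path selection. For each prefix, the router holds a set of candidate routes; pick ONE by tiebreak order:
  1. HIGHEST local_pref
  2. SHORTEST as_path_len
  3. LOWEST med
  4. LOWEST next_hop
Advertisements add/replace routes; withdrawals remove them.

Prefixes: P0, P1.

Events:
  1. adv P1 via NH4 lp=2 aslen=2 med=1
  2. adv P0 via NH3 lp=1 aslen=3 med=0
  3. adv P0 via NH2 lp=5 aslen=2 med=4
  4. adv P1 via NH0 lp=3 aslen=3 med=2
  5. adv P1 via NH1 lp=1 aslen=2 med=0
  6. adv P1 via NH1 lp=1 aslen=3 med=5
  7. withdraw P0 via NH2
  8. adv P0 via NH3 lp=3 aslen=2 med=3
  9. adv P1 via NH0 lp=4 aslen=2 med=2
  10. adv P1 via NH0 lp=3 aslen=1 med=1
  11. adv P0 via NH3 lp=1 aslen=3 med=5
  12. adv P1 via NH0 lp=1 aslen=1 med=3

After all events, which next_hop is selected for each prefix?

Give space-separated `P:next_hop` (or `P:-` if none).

Op 1: best P0=- P1=NH4
Op 2: best P0=NH3 P1=NH4
Op 3: best P0=NH2 P1=NH4
Op 4: best P0=NH2 P1=NH0
Op 5: best P0=NH2 P1=NH0
Op 6: best P0=NH2 P1=NH0
Op 7: best P0=NH3 P1=NH0
Op 8: best P0=NH3 P1=NH0
Op 9: best P0=NH3 P1=NH0
Op 10: best P0=NH3 P1=NH0
Op 11: best P0=NH3 P1=NH0
Op 12: best P0=NH3 P1=NH4

Answer: P0:NH3 P1:NH4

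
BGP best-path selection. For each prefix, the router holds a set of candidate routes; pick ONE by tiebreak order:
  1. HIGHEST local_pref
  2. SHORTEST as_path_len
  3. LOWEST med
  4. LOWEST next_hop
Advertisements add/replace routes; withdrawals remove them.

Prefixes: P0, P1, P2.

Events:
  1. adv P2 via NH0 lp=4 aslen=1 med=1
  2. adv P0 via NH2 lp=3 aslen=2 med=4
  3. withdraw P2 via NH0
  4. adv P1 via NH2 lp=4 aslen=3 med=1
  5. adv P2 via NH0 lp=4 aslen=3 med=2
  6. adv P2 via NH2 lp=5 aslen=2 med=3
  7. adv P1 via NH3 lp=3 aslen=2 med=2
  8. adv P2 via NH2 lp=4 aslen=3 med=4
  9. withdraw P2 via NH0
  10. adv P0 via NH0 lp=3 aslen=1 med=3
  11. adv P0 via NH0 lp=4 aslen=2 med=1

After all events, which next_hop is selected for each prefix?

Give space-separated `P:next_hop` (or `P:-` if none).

Answer: P0:NH0 P1:NH2 P2:NH2

Derivation:
Op 1: best P0=- P1=- P2=NH0
Op 2: best P0=NH2 P1=- P2=NH0
Op 3: best P0=NH2 P1=- P2=-
Op 4: best P0=NH2 P1=NH2 P2=-
Op 5: best P0=NH2 P1=NH2 P2=NH0
Op 6: best P0=NH2 P1=NH2 P2=NH2
Op 7: best P0=NH2 P1=NH2 P2=NH2
Op 8: best P0=NH2 P1=NH2 P2=NH0
Op 9: best P0=NH2 P1=NH2 P2=NH2
Op 10: best P0=NH0 P1=NH2 P2=NH2
Op 11: best P0=NH0 P1=NH2 P2=NH2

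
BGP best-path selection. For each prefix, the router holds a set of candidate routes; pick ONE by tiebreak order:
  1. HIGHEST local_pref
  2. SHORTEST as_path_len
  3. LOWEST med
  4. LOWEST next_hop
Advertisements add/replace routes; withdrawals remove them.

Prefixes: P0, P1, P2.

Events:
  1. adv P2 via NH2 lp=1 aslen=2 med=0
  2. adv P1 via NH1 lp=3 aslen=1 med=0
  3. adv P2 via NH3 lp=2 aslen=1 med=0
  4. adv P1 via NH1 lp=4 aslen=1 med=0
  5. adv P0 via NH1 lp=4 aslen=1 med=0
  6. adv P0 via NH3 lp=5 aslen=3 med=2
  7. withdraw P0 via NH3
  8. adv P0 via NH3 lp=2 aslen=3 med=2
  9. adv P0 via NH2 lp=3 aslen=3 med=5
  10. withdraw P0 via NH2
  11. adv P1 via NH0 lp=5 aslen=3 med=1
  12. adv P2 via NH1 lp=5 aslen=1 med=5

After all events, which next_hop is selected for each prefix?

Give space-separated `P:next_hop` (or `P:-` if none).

Op 1: best P0=- P1=- P2=NH2
Op 2: best P0=- P1=NH1 P2=NH2
Op 3: best P0=- P1=NH1 P2=NH3
Op 4: best P0=- P1=NH1 P2=NH3
Op 5: best P0=NH1 P1=NH1 P2=NH3
Op 6: best P0=NH3 P1=NH1 P2=NH3
Op 7: best P0=NH1 P1=NH1 P2=NH3
Op 8: best P0=NH1 P1=NH1 P2=NH3
Op 9: best P0=NH1 P1=NH1 P2=NH3
Op 10: best P0=NH1 P1=NH1 P2=NH3
Op 11: best P0=NH1 P1=NH0 P2=NH3
Op 12: best P0=NH1 P1=NH0 P2=NH1

Answer: P0:NH1 P1:NH0 P2:NH1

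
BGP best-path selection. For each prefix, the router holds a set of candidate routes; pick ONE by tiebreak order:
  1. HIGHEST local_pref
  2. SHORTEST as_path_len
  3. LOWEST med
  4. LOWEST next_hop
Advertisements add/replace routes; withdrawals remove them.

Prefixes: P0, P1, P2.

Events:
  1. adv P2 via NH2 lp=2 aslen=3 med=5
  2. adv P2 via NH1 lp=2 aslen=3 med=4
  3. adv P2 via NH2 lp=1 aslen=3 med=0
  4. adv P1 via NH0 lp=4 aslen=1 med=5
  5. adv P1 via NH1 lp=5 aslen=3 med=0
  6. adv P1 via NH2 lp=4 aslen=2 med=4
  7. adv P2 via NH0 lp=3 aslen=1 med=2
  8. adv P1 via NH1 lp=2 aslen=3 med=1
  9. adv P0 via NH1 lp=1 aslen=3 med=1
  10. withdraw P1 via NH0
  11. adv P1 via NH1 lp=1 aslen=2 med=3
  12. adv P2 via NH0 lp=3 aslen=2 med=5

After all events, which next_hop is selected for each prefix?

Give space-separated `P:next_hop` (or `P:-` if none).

Answer: P0:NH1 P1:NH2 P2:NH0

Derivation:
Op 1: best P0=- P1=- P2=NH2
Op 2: best P0=- P1=- P2=NH1
Op 3: best P0=- P1=- P2=NH1
Op 4: best P0=- P1=NH0 P2=NH1
Op 5: best P0=- P1=NH1 P2=NH1
Op 6: best P0=- P1=NH1 P2=NH1
Op 7: best P0=- P1=NH1 P2=NH0
Op 8: best P0=- P1=NH0 P2=NH0
Op 9: best P0=NH1 P1=NH0 P2=NH0
Op 10: best P0=NH1 P1=NH2 P2=NH0
Op 11: best P0=NH1 P1=NH2 P2=NH0
Op 12: best P0=NH1 P1=NH2 P2=NH0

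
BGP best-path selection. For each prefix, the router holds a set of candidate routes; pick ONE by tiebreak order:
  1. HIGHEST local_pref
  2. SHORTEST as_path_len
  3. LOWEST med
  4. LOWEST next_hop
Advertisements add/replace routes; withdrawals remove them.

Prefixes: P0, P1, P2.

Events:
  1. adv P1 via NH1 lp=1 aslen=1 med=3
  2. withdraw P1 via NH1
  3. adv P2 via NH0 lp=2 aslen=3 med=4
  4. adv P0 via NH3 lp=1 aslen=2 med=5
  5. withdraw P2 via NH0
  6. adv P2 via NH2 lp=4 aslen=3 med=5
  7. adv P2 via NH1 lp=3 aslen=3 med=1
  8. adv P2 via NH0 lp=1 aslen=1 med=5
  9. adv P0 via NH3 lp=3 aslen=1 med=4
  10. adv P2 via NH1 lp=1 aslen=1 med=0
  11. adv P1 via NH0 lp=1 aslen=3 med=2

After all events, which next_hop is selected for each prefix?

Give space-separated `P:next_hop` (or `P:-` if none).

Answer: P0:NH3 P1:NH0 P2:NH2

Derivation:
Op 1: best P0=- P1=NH1 P2=-
Op 2: best P0=- P1=- P2=-
Op 3: best P0=- P1=- P2=NH0
Op 4: best P0=NH3 P1=- P2=NH0
Op 5: best P0=NH3 P1=- P2=-
Op 6: best P0=NH3 P1=- P2=NH2
Op 7: best P0=NH3 P1=- P2=NH2
Op 8: best P0=NH3 P1=- P2=NH2
Op 9: best P0=NH3 P1=- P2=NH2
Op 10: best P0=NH3 P1=- P2=NH2
Op 11: best P0=NH3 P1=NH0 P2=NH2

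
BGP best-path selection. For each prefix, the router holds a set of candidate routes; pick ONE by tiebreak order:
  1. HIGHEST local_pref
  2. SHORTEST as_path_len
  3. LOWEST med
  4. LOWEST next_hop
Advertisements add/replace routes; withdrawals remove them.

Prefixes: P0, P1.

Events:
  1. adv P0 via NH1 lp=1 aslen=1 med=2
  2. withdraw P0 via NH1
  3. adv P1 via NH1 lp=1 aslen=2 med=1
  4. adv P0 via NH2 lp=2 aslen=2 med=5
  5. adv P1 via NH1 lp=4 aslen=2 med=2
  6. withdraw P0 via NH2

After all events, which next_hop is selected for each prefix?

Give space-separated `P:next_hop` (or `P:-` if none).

Op 1: best P0=NH1 P1=-
Op 2: best P0=- P1=-
Op 3: best P0=- P1=NH1
Op 4: best P0=NH2 P1=NH1
Op 5: best P0=NH2 P1=NH1
Op 6: best P0=- P1=NH1

Answer: P0:- P1:NH1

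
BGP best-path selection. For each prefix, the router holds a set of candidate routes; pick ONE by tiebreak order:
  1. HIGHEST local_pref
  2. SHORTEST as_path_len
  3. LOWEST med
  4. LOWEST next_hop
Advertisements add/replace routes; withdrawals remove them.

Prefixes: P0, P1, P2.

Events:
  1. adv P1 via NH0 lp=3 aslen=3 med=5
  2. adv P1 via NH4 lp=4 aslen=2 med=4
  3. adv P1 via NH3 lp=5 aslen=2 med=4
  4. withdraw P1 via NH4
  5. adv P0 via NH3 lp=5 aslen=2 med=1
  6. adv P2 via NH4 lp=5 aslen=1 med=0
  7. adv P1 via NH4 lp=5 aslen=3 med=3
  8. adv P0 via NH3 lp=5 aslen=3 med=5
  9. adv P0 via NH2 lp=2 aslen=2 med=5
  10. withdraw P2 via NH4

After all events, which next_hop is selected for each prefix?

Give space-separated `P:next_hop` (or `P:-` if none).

Answer: P0:NH3 P1:NH3 P2:-

Derivation:
Op 1: best P0=- P1=NH0 P2=-
Op 2: best P0=- P1=NH4 P2=-
Op 3: best P0=- P1=NH3 P2=-
Op 4: best P0=- P1=NH3 P2=-
Op 5: best P0=NH3 P1=NH3 P2=-
Op 6: best P0=NH3 P1=NH3 P2=NH4
Op 7: best P0=NH3 P1=NH3 P2=NH4
Op 8: best P0=NH3 P1=NH3 P2=NH4
Op 9: best P0=NH3 P1=NH3 P2=NH4
Op 10: best P0=NH3 P1=NH3 P2=-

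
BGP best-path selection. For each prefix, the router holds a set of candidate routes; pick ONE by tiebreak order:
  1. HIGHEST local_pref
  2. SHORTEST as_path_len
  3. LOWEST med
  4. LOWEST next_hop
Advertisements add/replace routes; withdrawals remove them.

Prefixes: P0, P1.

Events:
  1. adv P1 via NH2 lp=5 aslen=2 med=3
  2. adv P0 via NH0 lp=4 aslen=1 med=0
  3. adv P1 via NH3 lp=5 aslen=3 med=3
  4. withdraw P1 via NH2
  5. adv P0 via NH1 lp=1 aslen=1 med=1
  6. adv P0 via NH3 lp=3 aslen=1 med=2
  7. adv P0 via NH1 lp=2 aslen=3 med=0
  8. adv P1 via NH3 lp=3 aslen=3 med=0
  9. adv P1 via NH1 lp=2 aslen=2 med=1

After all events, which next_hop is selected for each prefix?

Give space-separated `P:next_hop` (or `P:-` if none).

Answer: P0:NH0 P1:NH3

Derivation:
Op 1: best P0=- P1=NH2
Op 2: best P0=NH0 P1=NH2
Op 3: best P0=NH0 P1=NH2
Op 4: best P0=NH0 P1=NH3
Op 5: best P0=NH0 P1=NH3
Op 6: best P0=NH0 P1=NH3
Op 7: best P0=NH0 P1=NH3
Op 8: best P0=NH0 P1=NH3
Op 9: best P0=NH0 P1=NH3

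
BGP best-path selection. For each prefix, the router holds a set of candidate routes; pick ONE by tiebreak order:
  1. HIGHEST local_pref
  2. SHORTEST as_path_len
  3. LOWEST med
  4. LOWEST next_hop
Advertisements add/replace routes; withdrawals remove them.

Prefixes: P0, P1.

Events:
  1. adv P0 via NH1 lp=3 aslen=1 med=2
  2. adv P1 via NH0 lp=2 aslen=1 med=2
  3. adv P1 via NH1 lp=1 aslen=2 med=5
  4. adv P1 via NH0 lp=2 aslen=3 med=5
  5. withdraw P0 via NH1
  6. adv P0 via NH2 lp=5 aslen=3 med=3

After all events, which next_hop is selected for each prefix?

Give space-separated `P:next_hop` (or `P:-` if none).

Op 1: best P0=NH1 P1=-
Op 2: best P0=NH1 P1=NH0
Op 3: best P0=NH1 P1=NH0
Op 4: best P0=NH1 P1=NH0
Op 5: best P0=- P1=NH0
Op 6: best P0=NH2 P1=NH0

Answer: P0:NH2 P1:NH0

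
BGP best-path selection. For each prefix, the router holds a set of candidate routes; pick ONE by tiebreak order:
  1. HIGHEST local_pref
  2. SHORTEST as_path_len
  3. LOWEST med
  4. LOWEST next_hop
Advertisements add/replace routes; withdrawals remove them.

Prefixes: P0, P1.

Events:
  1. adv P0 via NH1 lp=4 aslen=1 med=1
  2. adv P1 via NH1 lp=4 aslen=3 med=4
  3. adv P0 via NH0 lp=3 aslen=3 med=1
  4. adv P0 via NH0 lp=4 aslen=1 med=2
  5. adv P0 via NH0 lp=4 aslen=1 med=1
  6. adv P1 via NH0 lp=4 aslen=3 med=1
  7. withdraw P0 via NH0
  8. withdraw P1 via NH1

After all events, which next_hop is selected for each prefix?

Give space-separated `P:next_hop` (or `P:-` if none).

Answer: P0:NH1 P1:NH0

Derivation:
Op 1: best P0=NH1 P1=-
Op 2: best P0=NH1 P1=NH1
Op 3: best P0=NH1 P1=NH1
Op 4: best P0=NH1 P1=NH1
Op 5: best P0=NH0 P1=NH1
Op 6: best P0=NH0 P1=NH0
Op 7: best P0=NH1 P1=NH0
Op 8: best P0=NH1 P1=NH0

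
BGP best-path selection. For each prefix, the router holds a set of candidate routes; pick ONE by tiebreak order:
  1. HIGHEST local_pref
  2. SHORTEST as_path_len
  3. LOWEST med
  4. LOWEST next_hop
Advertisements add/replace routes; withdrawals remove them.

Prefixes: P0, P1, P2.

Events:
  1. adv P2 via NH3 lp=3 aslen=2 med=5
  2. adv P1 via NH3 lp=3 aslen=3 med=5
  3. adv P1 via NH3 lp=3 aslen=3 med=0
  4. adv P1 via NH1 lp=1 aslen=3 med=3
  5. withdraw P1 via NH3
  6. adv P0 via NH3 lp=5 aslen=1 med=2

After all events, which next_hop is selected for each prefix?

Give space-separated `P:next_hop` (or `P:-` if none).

Answer: P0:NH3 P1:NH1 P2:NH3

Derivation:
Op 1: best P0=- P1=- P2=NH3
Op 2: best P0=- P1=NH3 P2=NH3
Op 3: best P0=- P1=NH3 P2=NH3
Op 4: best P0=- P1=NH3 P2=NH3
Op 5: best P0=- P1=NH1 P2=NH3
Op 6: best P0=NH3 P1=NH1 P2=NH3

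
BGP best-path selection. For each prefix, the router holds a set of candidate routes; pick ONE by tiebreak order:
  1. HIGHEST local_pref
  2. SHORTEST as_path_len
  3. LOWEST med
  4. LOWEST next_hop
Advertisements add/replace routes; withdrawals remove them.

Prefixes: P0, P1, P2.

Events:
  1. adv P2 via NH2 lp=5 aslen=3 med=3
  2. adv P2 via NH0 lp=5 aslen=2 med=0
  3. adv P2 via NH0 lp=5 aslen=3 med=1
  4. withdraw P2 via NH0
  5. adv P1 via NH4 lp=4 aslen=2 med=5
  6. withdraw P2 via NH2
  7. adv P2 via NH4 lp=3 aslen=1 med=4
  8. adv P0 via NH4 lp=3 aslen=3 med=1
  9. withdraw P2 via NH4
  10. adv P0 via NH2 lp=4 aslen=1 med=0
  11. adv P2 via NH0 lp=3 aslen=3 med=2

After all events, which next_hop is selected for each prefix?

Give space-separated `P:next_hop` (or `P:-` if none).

Answer: P0:NH2 P1:NH4 P2:NH0

Derivation:
Op 1: best P0=- P1=- P2=NH2
Op 2: best P0=- P1=- P2=NH0
Op 3: best P0=- P1=- P2=NH0
Op 4: best P0=- P1=- P2=NH2
Op 5: best P0=- P1=NH4 P2=NH2
Op 6: best P0=- P1=NH4 P2=-
Op 7: best P0=- P1=NH4 P2=NH4
Op 8: best P0=NH4 P1=NH4 P2=NH4
Op 9: best P0=NH4 P1=NH4 P2=-
Op 10: best P0=NH2 P1=NH4 P2=-
Op 11: best P0=NH2 P1=NH4 P2=NH0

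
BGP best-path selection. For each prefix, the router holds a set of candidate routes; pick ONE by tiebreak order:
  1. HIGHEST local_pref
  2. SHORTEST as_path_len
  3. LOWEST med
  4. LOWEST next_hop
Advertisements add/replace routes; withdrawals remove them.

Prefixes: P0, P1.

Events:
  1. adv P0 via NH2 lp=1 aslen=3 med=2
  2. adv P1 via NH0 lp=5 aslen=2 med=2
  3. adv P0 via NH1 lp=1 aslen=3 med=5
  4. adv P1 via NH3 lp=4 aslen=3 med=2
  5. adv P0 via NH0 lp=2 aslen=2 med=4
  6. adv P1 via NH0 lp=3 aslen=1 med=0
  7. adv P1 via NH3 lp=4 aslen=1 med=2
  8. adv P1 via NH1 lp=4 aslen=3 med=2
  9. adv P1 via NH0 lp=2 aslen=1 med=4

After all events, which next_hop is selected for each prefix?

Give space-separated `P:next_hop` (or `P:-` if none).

Answer: P0:NH0 P1:NH3

Derivation:
Op 1: best P0=NH2 P1=-
Op 2: best P0=NH2 P1=NH0
Op 3: best P0=NH2 P1=NH0
Op 4: best P0=NH2 P1=NH0
Op 5: best P0=NH0 P1=NH0
Op 6: best P0=NH0 P1=NH3
Op 7: best P0=NH0 P1=NH3
Op 8: best P0=NH0 P1=NH3
Op 9: best P0=NH0 P1=NH3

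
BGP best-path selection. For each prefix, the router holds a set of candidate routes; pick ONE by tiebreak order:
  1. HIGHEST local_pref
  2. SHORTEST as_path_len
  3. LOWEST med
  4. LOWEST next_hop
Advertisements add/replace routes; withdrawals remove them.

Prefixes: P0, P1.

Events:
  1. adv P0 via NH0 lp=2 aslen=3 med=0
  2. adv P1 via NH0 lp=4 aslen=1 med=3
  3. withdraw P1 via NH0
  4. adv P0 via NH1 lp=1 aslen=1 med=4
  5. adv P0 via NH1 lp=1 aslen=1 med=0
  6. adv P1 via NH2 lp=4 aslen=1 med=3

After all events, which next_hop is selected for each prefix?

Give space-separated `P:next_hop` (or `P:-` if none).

Op 1: best P0=NH0 P1=-
Op 2: best P0=NH0 P1=NH0
Op 3: best P0=NH0 P1=-
Op 4: best P0=NH0 P1=-
Op 5: best P0=NH0 P1=-
Op 6: best P0=NH0 P1=NH2

Answer: P0:NH0 P1:NH2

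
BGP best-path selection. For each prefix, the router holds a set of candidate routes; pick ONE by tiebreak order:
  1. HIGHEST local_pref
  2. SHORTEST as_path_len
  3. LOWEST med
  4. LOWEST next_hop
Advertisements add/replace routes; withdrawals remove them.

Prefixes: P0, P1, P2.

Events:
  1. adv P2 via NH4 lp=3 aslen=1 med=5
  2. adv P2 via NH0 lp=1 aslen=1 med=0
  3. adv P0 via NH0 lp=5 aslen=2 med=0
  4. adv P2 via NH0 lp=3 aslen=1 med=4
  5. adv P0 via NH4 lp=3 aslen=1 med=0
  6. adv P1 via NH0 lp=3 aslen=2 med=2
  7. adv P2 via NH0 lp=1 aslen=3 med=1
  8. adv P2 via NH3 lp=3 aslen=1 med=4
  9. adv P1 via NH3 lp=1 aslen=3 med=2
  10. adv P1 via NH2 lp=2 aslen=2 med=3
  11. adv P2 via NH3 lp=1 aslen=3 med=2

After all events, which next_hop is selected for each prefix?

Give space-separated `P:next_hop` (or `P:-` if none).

Op 1: best P0=- P1=- P2=NH4
Op 2: best P0=- P1=- P2=NH4
Op 3: best P0=NH0 P1=- P2=NH4
Op 4: best P0=NH0 P1=- P2=NH0
Op 5: best P0=NH0 P1=- P2=NH0
Op 6: best P0=NH0 P1=NH0 P2=NH0
Op 7: best P0=NH0 P1=NH0 P2=NH4
Op 8: best P0=NH0 P1=NH0 P2=NH3
Op 9: best P0=NH0 P1=NH0 P2=NH3
Op 10: best P0=NH0 P1=NH0 P2=NH3
Op 11: best P0=NH0 P1=NH0 P2=NH4

Answer: P0:NH0 P1:NH0 P2:NH4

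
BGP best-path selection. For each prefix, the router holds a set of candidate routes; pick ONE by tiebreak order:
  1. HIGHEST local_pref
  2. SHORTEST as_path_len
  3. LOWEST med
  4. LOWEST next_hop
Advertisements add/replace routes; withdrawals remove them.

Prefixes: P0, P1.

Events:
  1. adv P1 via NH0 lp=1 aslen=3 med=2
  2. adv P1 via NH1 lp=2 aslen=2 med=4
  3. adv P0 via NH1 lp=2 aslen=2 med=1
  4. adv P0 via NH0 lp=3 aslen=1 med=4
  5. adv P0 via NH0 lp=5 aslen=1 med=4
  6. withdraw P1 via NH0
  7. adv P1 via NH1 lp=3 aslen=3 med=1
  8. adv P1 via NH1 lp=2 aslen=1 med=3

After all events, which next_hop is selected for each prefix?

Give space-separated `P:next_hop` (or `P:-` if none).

Answer: P0:NH0 P1:NH1

Derivation:
Op 1: best P0=- P1=NH0
Op 2: best P0=- P1=NH1
Op 3: best P0=NH1 P1=NH1
Op 4: best P0=NH0 P1=NH1
Op 5: best P0=NH0 P1=NH1
Op 6: best P0=NH0 P1=NH1
Op 7: best P0=NH0 P1=NH1
Op 8: best P0=NH0 P1=NH1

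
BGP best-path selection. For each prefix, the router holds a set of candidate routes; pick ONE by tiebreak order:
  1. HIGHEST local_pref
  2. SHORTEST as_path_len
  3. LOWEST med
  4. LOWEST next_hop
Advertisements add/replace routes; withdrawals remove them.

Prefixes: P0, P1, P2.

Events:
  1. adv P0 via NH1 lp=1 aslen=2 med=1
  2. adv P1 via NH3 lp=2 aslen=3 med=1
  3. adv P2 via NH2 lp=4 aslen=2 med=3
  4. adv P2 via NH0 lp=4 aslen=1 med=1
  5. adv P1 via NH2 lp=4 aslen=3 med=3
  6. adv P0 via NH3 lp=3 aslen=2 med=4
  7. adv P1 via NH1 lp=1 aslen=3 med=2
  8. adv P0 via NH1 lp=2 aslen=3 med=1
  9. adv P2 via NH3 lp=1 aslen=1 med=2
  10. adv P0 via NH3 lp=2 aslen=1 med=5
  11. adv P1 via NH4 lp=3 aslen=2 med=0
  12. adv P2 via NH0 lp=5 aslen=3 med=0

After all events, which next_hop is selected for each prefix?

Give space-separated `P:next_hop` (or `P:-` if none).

Op 1: best P0=NH1 P1=- P2=-
Op 2: best P0=NH1 P1=NH3 P2=-
Op 3: best P0=NH1 P1=NH3 P2=NH2
Op 4: best P0=NH1 P1=NH3 P2=NH0
Op 5: best P0=NH1 P1=NH2 P2=NH0
Op 6: best P0=NH3 P1=NH2 P2=NH0
Op 7: best P0=NH3 P1=NH2 P2=NH0
Op 8: best P0=NH3 P1=NH2 P2=NH0
Op 9: best P0=NH3 P1=NH2 P2=NH0
Op 10: best P0=NH3 P1=NH2 P2=NH0
Op 11: best P0=NH3 P1=NH2 P2=NH0
Op 12: best P0=NH3 P1=NH2 P2=NH0

Answer: P0:NH3 P1:NH2 P2:NH0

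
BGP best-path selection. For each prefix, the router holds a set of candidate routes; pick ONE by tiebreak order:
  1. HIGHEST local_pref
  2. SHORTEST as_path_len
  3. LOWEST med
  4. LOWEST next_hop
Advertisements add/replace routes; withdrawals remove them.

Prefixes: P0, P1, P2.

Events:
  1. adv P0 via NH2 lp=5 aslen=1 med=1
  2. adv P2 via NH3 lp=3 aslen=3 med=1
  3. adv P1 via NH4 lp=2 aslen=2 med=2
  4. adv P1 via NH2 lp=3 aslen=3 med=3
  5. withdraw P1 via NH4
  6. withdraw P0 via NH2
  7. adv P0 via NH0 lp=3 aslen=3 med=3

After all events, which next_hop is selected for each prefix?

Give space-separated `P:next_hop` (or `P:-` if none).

Op 1: best P0=NH2 P1=- P2=-
Op 2: best P0=NH2 P1=- P2=NH3
Op 3: best P0=NH2 P1=NH4 P2=NH3
Op 4: best P0=NH2 P1=NH2 P2=NH3
Op 5: best P0=NH2 P1=NH2 P2=NH3
Op 6: best P0=- P1=NH2 P2=NH3
Op 7: best P0=NH0 P1=NH2 P2=NH3

Answer: P0:NH0 P1:NH2 P2:NH3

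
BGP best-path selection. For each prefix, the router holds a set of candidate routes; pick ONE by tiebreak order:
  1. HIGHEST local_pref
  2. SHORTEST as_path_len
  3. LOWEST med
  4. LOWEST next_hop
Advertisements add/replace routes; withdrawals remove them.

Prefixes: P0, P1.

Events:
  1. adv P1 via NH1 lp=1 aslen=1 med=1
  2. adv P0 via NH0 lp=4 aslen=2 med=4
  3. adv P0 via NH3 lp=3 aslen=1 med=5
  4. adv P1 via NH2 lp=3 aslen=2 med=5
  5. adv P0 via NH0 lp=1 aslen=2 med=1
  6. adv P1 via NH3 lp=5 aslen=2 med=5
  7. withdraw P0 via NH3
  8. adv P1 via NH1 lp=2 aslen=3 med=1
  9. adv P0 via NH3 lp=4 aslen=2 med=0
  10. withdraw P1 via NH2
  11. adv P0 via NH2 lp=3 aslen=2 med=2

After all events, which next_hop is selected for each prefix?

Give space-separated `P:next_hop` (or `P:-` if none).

Answer: P0:NH3 P1:NH3

Derivation:
Op 1: best P0=- P1=NH1
Op 2: best P0=NH0 P1=NH1
Op 3: best P0=NH0 P1=NH1
Op 4: best P0=NH0 P1=NH2
Op 5: best P0=NH3 P1=NH2
Op 6: best P0=NH3 P1=NH3
Op 7: best P0=NH0 P1=NH3
Op 8: best P0=NH0 P1=NH3
Op 9: best P0=NH3 P1=NH3
Op 10: best P0=NH3 P1=NH3
Op 11: best P0=NH3 P1=NH3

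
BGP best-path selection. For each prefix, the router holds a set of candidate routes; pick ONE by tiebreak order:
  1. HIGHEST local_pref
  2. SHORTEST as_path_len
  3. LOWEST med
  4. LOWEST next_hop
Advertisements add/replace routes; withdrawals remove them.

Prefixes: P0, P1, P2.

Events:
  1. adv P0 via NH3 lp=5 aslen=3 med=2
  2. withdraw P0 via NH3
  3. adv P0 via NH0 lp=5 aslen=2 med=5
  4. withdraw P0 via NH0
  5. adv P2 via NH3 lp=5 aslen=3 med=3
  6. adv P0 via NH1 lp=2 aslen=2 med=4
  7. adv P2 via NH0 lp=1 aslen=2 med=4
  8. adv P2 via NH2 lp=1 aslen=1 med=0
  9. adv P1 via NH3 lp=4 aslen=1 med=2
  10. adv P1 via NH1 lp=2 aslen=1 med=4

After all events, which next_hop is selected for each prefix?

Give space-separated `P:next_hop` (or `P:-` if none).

Answer: P0:NH1 P1:NH3 P2:NH3

Derivation:
Op 1: best P0=NH3 P1=- P2=-
Op 2: best P0=- P1=- P2=-
Op 3: best P0=NH0 P1=- P2=-
Op 4: best P0=- P1=- P2=-
Op 5: best P0=- P1=- P2=NH3
Op 6: best P0=NH1 P1=- P2=NH3
Op 7: best P0=NH1 P1=- P2=NH3
Op 8: best P0=NH1 P1=- P2=NH3
Op 9: best P0=NH1 P1=NH3 P2=NH3
Op 10: best P0=NH1 P1=NH3 P2=NH3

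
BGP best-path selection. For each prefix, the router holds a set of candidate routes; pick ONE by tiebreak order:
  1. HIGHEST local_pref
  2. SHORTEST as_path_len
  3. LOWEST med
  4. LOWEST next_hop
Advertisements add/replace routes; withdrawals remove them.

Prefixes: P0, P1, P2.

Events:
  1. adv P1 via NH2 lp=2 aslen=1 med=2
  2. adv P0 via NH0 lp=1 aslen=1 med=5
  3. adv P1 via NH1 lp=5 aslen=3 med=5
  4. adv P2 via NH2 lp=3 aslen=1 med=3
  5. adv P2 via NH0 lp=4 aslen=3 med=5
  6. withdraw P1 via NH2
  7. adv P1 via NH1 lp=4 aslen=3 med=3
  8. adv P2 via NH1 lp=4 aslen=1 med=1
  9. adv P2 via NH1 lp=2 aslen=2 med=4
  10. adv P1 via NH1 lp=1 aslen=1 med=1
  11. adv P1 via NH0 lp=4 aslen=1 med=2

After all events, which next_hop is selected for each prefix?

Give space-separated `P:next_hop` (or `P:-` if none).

Op 1: best P0=- P1=NH2 P2=-
Op 2: best P0=NH0 P1=NH2 P2=-
Op 3: best P0=NH0 P1=NH1 P2=-
Op 4: best P0=NH0 P1=NH1 P2=NH2
Op 5: best P0=NH0 P1=NH1 P2=NH0
Op 6: best P0=NH0 P1=NH1 P2=NH0
Op 7: best P0=NH0 P1=NH1 P2=NH0
Op 8: best P0=NH0 P1=NH1 P2=NH1
Op 9: best P0=NH0 P1=NH1 P2=NH0
Op 10: best P0=NH0 P1=NH1 P2=NH0
Op 11: best P0=NH0 P1=NH0 P2=NH0

Answer: P0:NH0 P1:NH0 P2:NH0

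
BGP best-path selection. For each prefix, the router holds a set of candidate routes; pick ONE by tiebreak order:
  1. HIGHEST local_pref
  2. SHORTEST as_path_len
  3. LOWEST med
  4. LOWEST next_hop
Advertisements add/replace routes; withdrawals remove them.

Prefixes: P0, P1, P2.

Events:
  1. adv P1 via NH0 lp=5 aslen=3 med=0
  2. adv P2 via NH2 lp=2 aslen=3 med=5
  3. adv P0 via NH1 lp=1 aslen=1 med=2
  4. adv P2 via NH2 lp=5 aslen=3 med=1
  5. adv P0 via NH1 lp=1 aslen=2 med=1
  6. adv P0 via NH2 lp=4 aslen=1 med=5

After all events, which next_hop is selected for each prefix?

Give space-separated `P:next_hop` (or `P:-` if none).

Op 1: best P0=- P1=NH0 P2=-
Op 2: best P0=- P1=NH0 P2=NH2
Op 3: best P0=NH1 P1=NH0 P2=NH2
Op 4: best P0=NH1 P1=NH0 P2=NH2
Op 5: best P0=NH1 P1=NH0 P2=NH2
Op 6: best P0=NH2 P1=NH0 P2=NH2

Answer: P0:NH2 P1:NH0 P2:NH2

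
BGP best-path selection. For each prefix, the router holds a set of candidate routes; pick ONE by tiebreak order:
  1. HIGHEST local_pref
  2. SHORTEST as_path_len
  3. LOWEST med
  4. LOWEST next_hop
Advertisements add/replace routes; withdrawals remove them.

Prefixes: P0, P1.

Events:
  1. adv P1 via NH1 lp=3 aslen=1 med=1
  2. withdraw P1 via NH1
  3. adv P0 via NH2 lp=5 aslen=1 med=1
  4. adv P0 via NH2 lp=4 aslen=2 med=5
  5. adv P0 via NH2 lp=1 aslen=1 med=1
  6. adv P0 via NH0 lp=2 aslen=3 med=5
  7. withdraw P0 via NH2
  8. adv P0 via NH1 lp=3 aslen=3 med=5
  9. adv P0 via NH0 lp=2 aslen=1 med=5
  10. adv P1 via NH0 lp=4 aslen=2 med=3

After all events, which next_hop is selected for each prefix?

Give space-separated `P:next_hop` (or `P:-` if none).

Op 1: best P0=- P1=NH1
Op 2: best P0=- P1=-
Op 3: best P0=NH2 P1=-
Op 4: best P0=NH2 P1=-
Op 5: best P0=NH2 P1=-
Op 6: best P0=NH0 P1=-
Op 7: best P0=NH0 P1=-
Op 8: best P0=NH1 P1=-
Op 9: best P0=NH1 P1=-
Op 10: best P0=NH1 P1=NH0

Answer: P0:NH1 P1:NH0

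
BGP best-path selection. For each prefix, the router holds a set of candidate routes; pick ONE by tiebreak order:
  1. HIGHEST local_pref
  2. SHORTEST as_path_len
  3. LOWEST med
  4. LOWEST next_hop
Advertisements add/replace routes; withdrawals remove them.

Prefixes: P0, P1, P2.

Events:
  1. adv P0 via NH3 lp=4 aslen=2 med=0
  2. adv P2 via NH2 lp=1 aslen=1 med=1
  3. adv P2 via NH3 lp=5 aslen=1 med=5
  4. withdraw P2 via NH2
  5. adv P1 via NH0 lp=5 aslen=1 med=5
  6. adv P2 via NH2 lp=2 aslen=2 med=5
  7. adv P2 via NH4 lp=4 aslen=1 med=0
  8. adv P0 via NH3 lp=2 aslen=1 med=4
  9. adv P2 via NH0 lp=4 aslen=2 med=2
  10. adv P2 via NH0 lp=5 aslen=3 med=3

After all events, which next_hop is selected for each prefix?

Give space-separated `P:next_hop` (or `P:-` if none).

Answer: P0:NH3 P1:NH0 P2:NH3

Derivation:
Op 1: best P0=NH3 P1=- P2=-
Op 2: best P0=NH3 P1=- P2=NH2
Op 3: best P0=NH3 P1=- P2=NH3
Op 4: best P0=NH3 P1=- P2=NH3
Op 5: best P0=NH3 P1=NH0 P2=NH3
Op 6: best P0=NH3 P1=NH0 P2=NH3
Op 7: best P0=NH3 P1=NH0 P2=NH3
Op 8: best P0=NH3 P1=NH0 P2=NH3
Op 9: best P0=NH3 P1=NH0 P2=NH3
Op 10: best P0=NH3 P1=NH0 P2=NH3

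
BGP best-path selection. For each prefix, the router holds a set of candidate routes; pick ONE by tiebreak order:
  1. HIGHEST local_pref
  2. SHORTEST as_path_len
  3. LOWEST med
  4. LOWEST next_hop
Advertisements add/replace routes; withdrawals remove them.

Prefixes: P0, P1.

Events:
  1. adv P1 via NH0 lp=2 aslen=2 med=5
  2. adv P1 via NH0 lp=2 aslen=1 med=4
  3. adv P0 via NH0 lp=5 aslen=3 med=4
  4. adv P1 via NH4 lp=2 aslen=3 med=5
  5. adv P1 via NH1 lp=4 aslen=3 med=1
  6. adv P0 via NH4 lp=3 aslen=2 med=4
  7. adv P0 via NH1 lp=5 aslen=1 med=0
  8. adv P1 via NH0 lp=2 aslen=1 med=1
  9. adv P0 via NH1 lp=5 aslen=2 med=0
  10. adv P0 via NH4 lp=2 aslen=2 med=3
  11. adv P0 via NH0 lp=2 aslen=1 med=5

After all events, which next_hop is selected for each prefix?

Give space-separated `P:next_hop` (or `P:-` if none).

Answer: P0:NH1 P1:NH1

Derivation:
Op 1: best P0=- P1=NH0
Op 2: best P0=- P1=NH0
Op 3: best P0=NH0 P1=NH0
Op 4: best P0=NH0 P1=NH0
Op 5: best P0=NH0 P1=NH1
Op 6: best P0=NH0 P1=NH1
Op 7: best P0=NH1 P1=NH1
Op 8: best P0=NH1 P1=NH1
Op 9: best P0=NH1 P1=NH1
Op 10: best P0=NH1 P1=NH1
Op 11: best P0=NH1 P1=NH1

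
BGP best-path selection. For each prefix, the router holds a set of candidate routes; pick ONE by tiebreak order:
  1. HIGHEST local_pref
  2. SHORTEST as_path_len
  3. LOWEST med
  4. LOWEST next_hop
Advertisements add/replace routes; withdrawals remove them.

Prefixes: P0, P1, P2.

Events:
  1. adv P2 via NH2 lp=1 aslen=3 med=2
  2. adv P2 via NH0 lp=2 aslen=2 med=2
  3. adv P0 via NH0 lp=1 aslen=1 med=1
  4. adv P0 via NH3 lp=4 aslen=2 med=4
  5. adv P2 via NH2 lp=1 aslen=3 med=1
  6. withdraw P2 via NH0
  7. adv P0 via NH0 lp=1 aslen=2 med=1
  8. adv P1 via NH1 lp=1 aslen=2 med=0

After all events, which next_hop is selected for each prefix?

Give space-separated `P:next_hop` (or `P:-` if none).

Answer: P0:NH3 P1:NH1 P2:NH2

Derivation:
Op 1: best P0=- P1=- P2=NH2
Op 2: best P0=- P1=- P2=NH0
Op 3: best P0=NH0 P1=- P2=NH0
Op 4: best P0=NH3 P1=- P2=NH0
Op 5: best P0=NH3 P1=- P2=NH0
Op 6: best P0=NH3 P1=- P2=NH2
Op 7: best P0=NH3 P1=- P2=NH2
Op 8: best P0=NH3 P1=NH1 P2=NH2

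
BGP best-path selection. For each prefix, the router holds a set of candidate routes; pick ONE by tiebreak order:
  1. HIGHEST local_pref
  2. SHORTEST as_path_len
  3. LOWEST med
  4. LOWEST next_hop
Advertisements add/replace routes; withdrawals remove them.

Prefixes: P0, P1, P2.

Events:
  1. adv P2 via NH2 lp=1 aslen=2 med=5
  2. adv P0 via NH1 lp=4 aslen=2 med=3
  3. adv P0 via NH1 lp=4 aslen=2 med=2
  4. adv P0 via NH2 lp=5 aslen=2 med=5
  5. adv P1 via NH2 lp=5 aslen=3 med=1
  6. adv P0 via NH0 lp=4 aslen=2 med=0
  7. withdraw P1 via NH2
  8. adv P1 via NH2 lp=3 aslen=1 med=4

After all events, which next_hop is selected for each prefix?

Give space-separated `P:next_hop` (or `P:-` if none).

Answer: P0:NH2 P1:NH2 P2:NH2

Derivation:
Op 1: best P0=- P1=- P2=NH2
Op 2: best P0=NH1 P1=- P2=NH2
Op 3: best P0=NH1 P1=- P2=NH2
Op 4: best P0=NH2 P1=- P2=NH2
Op 5: best P0=NH2 P1=NH2 P2=NH2
Op 6: best P0=NH2 P1=NH2 P2=NH2
Op 7: best P0=NH2 P1=- P2=NH2
Op 8: best P0=NH2 P1=NH2 P2=NH2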